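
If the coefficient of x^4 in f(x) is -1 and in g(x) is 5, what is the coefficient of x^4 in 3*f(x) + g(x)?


Scalar multiplication scales coefficients: 3 * -1 = -3.
Then add the g coefficient: -3 + 5
= 2

2


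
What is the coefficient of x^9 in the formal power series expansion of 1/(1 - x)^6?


The negative binomial / multiset identity is
1/(1 - x)^r = sum_{k>=0} C(k + r - 1, r - 1) x^k.
Here r = 6 and k = 9, so the coefficient is
C(9 + 5, 5) = C(14, 5)
= 2002

2002


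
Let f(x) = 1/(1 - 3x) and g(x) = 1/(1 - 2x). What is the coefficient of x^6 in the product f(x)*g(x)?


The coefficient of x^n in f*g is the Cauchy product: sum_{k=0}^{n} a^k * b^(n-k).
With a=3, b=2, n=6:
sum_{k=0}^{6} 3^k * 2^(6-k)
= 2059

2059


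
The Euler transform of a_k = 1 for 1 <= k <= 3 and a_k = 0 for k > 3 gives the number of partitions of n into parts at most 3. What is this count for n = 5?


Partitions of 5 into parts at most 3:
Using generating function (1-x)^(-1)(1-x^2)^(-1)(1-x^3)^(-1),
the coefficient of x^5 = 5

5


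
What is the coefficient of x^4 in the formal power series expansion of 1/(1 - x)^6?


The expansion 1/(1 - x)^r = sum_{k>=0} C(k + r - 1, r - 1) x^k follows from the multiset / negative-binomial theorem (or from repeated differentiation of the geometric series).
For r = 6 and k = 4:
C(9, 5) = 362880 / (120 * 24) = 126.

126


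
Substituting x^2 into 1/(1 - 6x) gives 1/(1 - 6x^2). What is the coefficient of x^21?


Since 1/(1 - 6x^2) only has even powers of x,
the coefficient of x^21 (odd) is 0.

0


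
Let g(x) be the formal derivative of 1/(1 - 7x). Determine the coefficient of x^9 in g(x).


Differentiate termwise: d/dx sum_{k>=0} 7^k x^k = sum_{k>=1} k 7^k x^(k-1) = sum_{j>=0} (j+1) 7^(j+1) x^j.
Equivalently, d/dx [1/(1 - 7x)] = 7/(1 - 7x)^2.
For j = 9: 10 * 7^10 = 10 * 282475249 = 2824752490.

2824752490


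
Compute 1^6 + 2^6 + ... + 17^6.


This power sum has a closed form given by Faulhaber's formula
sum_{k=1}^{m} k^p = (1 / (p + 1)) * sum_{j=0}^{p} C(p + 1, j) B_j m^(p + 1 - j),
but for small m direct computation is fastest:
1 + 64 + 729 + 4096 + 15625 + 46656 + 117649 + 262144 + 531441 + 1000000 + 1771561 + 2985984 + 4826809 + 7529536 + 11390625 + 16777216 + 24137569 = 71397705.

71397705


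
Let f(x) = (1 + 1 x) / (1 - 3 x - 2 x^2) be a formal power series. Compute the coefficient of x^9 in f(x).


Write f(x) = sum_{k>=0} a_k x^k. Multiplying both sides by 1 - 3 x - 2 x^2 gives
(1 - 3 x - 2 x^2) sum_{k>=0} a_k x^k = 1 + 1 x.
Matching coefficients:
 x^0: a_0 = 1
 x^1: a_1 - 3 a_0 = 1  =>  a_1 = 3*1 + 1 = 4
 x^k (k >= 2): a_k = 3 a_{k-1} + 2 a_{k-2}.
Iterating: a_2 = 14, a_3 = 50, a_4 = 178, a_5 = 634, a_6 = 2258, a_7 = 8042, a_8 = 28642, a_9 = 102010.
So the coefficient of x^9 is 102010.

102010


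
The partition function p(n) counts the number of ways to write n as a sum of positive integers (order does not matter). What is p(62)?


Using the generating function prod_{k>=1} 1/(1-x^k), we compute p(62).
By dynamic programming over parts 1 through 62:
p(62) = 1300156

1300156


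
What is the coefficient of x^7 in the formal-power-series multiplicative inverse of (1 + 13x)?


The inverse is 1/(1 + 13x). Apply the geometric identity 1/(1 - y) = sum_{k>=0} y^k with y = -13x:
1/(1 + 13x) = sum_{k>=0} (-13)^k x^k.
So the coefficient of x^7 is (-13)^7 = -62748517.

-62748517


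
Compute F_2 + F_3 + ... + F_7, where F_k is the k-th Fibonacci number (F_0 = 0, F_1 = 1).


Use the identity sum_{k=0}^{N} F_k = F_{N+2} - 1 (which follows from F_{k+2} - F_{k+1} = F_k). Then
sum_{k=2}^{7} F_k = (F_{9} - 1) - (F_{3} - 1) = F_{9} - F_{3}.
Computing: F_{9} = 34, F_{3} = 2, so
Sum = 34 - 2 = 32.

32


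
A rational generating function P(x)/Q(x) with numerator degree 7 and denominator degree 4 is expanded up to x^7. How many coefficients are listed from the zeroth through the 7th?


Expanding up to x^7 gives the coefficients for x^0, x^1, ..., x^7.
That is 7 + 1 = 8 coefficients in total.

8


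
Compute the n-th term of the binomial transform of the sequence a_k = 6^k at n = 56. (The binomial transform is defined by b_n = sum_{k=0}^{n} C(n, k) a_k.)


With a_k = 6^k, b_n = sum_{k=0}^{n} C(n, k) 6^k = (1 + 6)^n by the binomial theorem.
For n = 56: (1 + 6)^56 = 7^56 = 211587613802425391637729361787678676290060193601.

211587613802425391637729361787678676290060193601


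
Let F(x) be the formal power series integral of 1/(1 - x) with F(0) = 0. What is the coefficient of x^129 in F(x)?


1/(1 - x) = sum_{k>=0} x^k. Integrating termwise and using F(0) = 0 gives
F(x) = sum_{k>=0} x^(k+1) / (k+1) = sum_{m>=1} x^m / m = -ln(1 - x).
So the coefficient of x^129 is 1/129 = 1/129.

1/129


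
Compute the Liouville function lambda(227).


The Liouville function is lambda(k) = (-1)^Omega(k), where Omega(k) counts the prime factors of k with multiplicity.
Factoring: 227 = 227, so Omega(227) = 1.
lambda(227) = (-1)^1 = -1.

-1


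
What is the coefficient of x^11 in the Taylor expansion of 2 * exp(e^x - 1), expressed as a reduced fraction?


exp(e^x - 1) = sum_{k>=0} Bell_k x^k / k!, where Bell_k is the k-th Bell number.
So the coefficient of x^11 is 2 * Bell_11 / 11!.
Computing: Bell_11 = 678570 and 11! = 39916800, giving
2 * 678570/39916800 = 22619/665280.

22619/665280


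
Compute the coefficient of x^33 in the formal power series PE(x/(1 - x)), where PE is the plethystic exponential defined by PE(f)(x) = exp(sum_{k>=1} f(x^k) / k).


For f(x) = x/(1 - x) we have
sum_{k>=1} f(x^k) / k = sum_{k>=1} (1/k) * x^k / (1 - x^k) = sum_{k, m >= 1} x^(k m) / k,
which after exponentiating simplifies to
PE(x/(1 - x)) = prod_{k>=1} 1 / (1 - x^k).
This is the generating function for the partition function p(n), so the coefficient of x^33 is p(33).
Computing p(33) by dynamic programming over parts 1, 2, ..., 33: p(33) = 10143.

10143


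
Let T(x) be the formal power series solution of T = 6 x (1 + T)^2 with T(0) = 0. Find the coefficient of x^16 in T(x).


Apply the Lagrange inversion formula: if T = 6 x * phi(T) with phi(t) = (1 + t)^2, then [x^n] T = 6^n * (1/n) [t^(n-1)] phi(t)^n = 6^n * (1/n) [t^(n-1)] (1 + t)^(2n) = 6^n * (1/n) C(2n, n-1).
Using the identity C(2n, n-1) = C(2n, n) * n / (n+1), the unscaled factor equals C(2n, n) / (n+1) = C_n, the n-th Catalan number.
For n = 16: C_16 = C(32, 16) / 17 = 601080390/17 = 35357670.
With the 6^16 = 2821109907456 factor, the coefficient is 2821109907456 * 35357670 = 99747873141559787520.

99747873141559787520


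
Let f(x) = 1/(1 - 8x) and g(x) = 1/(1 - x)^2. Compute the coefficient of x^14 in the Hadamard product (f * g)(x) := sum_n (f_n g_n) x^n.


f has coefficients f_k = 8^k. For g = 1/(1 - x)^2 the coefficient is g_k = C(k + 1, 1) = k + 1. The Hadamard coefficient is (f * g)_k = 8^k * (k + 1).
For k = 14: 8^14 * 15 = 4398046511104 * 15 = 65970697666560.

65970697666560


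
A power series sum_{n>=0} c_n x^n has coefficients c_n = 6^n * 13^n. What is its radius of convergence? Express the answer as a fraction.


By the root test (Cauchy-Hadamard), the radius is R = 1 / limsup_n |c_n|^(1/n).
Here |c_n|^(1/n) = (6^n * 13^n)^(1/n) = 6 * 13 = 78 for all n.
So R = 1/78 = 1/78.

1/78


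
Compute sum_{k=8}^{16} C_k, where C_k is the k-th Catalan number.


C_8 through C_16: 1430, 4862, 16796, 58786, 208012, 742900, 2674440, 9694845, 35357670
Sum = 1430 + 4862 + 16796 + 58786 + 208012 + 742900 + 2674440 + 9694845 + 35357670
= 48759741

48759741


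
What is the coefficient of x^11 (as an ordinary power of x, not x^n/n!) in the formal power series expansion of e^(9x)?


The exponential series is e^y = sum_{k>=0} y^k / k!. Substituting y = 9x gives
e^(9x) = sum_{k>=0} 9^k x^k / k!.
So the coefficient of x^n is a^n/n! with a = 9, n = 11:
9^11 / 11! = 31381059609/39916800 = 387420489/492800

387420489/492800


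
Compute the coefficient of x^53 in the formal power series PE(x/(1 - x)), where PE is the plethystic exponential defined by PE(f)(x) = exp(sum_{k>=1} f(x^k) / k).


For f(x) = x/(1 - x) we have
sum_{k>=1} f(x^k) / k = sum_{k>=1} (1/k) * x^k / (1 - x^k) = sum_{k, m >= 1} x^(k m) / k,
which after exponentiating simplifies to
PE(x/(1 - x)) = prod_{k>=1} 1 / (1 - x^k).
This is the generating function for the partition function p(n), so the coefficient of x^53 is p(53).
Computing p(53) by dynamic programming over parts 1, 2, ..., 53: p(53) = 329931.

329931


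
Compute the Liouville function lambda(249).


The Liouville function is lambda(k) = (-1)^Omega(k), where Omega(k) counts the prime factors of k with multiplicity.
Factoring: 249 = 3 * 83, so Omega(249) = 2.
lambda(249) = (-1)^2 = 1.

1


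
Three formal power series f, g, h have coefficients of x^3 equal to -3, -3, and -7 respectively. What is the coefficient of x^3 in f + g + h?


Series addition is componentwise:
-3 + -3 + -7
= -13

-13


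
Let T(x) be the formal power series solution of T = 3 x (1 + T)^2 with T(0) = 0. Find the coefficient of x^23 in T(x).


Apply the Lagrange inversion formula: if T = 3 x * phi(T) with phi(t) = (1 + t)^2, then [x^n] T = 3^n * (1/n) [t^(n-1)] phi(t)^n = 3^n * (1/n) [t^(n-1)] (1 + t)^(2n) = 3^n * (1/n) C(2n, n-1).
Using the identity C(2n, n-1) = C(2n, n) * n / (n+1), the unscaled factor equals C(2n, n) / (n+1) = C_n, the n-th Catalan number.
For n = 23: C_23 = C(46, 23) / 24 = 8233430727600/24 = 343059613650.
With the 3^23 = 94143178827 factor, the coefficient is 94143178827 * 343059613650 = 32296722556173480188550.

32296722556173480188550


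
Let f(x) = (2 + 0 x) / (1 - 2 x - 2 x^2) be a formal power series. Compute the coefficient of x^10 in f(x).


Write f(x) = sum_{k>=0} a_k x^k. Multiplying both sides by 1 - 2 x - 2 x^2 gives
(1 - 2 x - 2 x^2) sum_{k>=0} a_k x^k = 2 + 0 x.
Matching coefficients:
 x^0: a_0 = 2
 x^1: a_1 - 2 a_0 = 0  =>  a_1 = 2*2 + 0 = 4
 x^k (k >= 2): a_k = 2 a_{k-1} + 2 a_{k-2}.
Iterating: a_2 = 12, a_3 = 32, a_4 = 88, a_5 = 240, a_6 = 656, a_7 = 1792, a_8 = 4896, a_9 = 13376, a_10 = 36544.
So the coefficient of x^10 is 36544.

36544


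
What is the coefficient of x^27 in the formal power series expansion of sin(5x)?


The Maclaurin series is sin(t) = sum_{k>=0} (-1)^k t^(2k+1) / (2k+1)!, so substituting t = 5x, only odd powers of x are nonzero, with coefficient of x^(2k+1) equal to (-1)^k 5^(2k+1) / (2k+1)!.
Write 27 = 2*13 + 1, giving the coefficient (-1)^13 * 5^27 / 27! = -7450580596923828125/10888869450418352160768000000 = -476837158203125/696887644826774538289152.

-476837158203125/696887644826774538289152


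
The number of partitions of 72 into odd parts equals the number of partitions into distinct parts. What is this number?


Computing partitions of 72 into odd parts (1, 3, 5, ...):
Using the generating function prod_{k>=0} 1/(1-x^(2k+1)),
the count is 36352

36352


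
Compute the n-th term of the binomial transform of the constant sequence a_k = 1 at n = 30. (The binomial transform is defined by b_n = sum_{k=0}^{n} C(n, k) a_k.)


With a_k = 1 for all k, b_n = sum_{k=0}^{n} C(n, k) = 2^n by the binomial theorem.
For n = 30: 2^30 = 1073741824.

1073741824


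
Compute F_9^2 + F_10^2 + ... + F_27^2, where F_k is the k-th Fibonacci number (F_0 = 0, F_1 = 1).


There is a standard identity sum_{k=0}^{N} F_k^2 = F_N * F_{N+1} (proved inductively from the telescoping relation F_k^2 = F_k F_{k+1} - F_{k-1} F_k). Then
sum_{k=9}^{27} F_k^2 = F_27 F_28 - F_8 F_9.
Computing: F_27 = 196418, F_28 = 317811, F_8 = 21, F_9 = 34.
Sum = 196418 * 317811 - 21 * 34 = 62423800284.

62423800284


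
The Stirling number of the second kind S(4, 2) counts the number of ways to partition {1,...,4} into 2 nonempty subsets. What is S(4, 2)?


Using the explicit formula S(n,k) = (1/k!) sum_{j=0}^{k} (-1)^(k-j) C(k,j) j^n:
S(4, 2) = 7
Equivalently, S(n,k) is n! times the coefficient of x^n in the EGF (e^x - 1)^k / k!.

7


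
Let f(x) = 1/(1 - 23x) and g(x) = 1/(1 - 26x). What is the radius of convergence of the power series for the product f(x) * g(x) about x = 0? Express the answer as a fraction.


The radius of 1/(1 - 23x) is 1/23 (nearest singularity at x = 1/23), and the radius of 1/(1 - 26x) is 1/26.
The product f(x)*g(x) = 1/((1 - 23x)(1 - 26x)) has singularities at both 1/23 and 1/26, so its radius of convergence is the distance to the nearest one:
min(1/23, 1/26) = 1/26.

1/26


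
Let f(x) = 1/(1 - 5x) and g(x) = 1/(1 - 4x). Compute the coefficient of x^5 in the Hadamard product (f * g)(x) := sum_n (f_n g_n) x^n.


f has coefficients f_k = 5^k and g has coefficients g_k = 4^k, so the Hadamard product has coefficient (f*g)_k = 5^k * 4^k = 20^k.
For k = 5: 20^5 = 3200000.

3200000


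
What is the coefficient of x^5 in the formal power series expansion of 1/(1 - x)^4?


The expansion 1/(1 - x)^r = sum_{k>=0} C(k + r - 1, r - 1) x^k follows from the multiset / negative-binomial theorem (or from repeated differentiation of the geometric series).
For r = 4 and k = 5:
C(8, 3) = 40320 / (6 * 120) = 56.

56


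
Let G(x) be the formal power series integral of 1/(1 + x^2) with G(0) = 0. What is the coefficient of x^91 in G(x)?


1/(1 + x^2) = sum_{j>=0} (-1)^j x^(2j). Integrating termwise with G(0) = 0:
G(x) = sum_{j>=0} (-1)^j x^(2j+1) / (2j+1) = arctan(x).
Only odd powers are nonzero. For x^91 write 91 = 2*45 + 1, giving
(-1)^45 / 91 = -1/91 = -1/91.

-1/91


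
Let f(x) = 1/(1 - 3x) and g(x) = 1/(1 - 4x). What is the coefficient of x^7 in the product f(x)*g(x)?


The coefficient of x^n in f*g is the Cauchy product: sum_{k=0}^{n} a^k * b^(n-k).
With a=3, b=4, n=7:
sum_{k=0}^{7} 3^k * 4^(7-k)
= 58975

58975


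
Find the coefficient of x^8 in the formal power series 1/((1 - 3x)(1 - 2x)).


By partial fractions or Cauchy convolution:
The coefficient equals sum_{k=0}^{8} 3^k * 2^(8-k).
= 19171

19171


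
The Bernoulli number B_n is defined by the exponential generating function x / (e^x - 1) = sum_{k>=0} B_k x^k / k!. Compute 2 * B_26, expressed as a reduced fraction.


Bernoulli numbers can also be computed recursively via B_0 = 1 and sum_{j=0}^{m} C(m+1, j) B_j = 0 for m >= 1. Odd-index Bernoulli numbers vanish for k >= 3.
Computing B_26 = 8553103/6, so 2 * B_26 = 2 * 8553103/6 = 8553103/3.

8553103/3


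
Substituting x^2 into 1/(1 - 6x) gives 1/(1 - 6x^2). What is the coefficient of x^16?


The coefficient of x^(2m) in 1/(1 - 6x^2) is 6^m.
With n = 16 = 2*8, the coefficient is 6^8 = 1679616.

1679616


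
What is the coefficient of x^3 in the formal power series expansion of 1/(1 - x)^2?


The negative binomial / multiset identity is
1/(1 - x)^r = sum_{k>=0} C(k + r - 1, r - 1) x^k.
Here r = 2 and k = 3, so the coefficient is
C(3 + 1, 1) = C(4, 1)
= 4

4


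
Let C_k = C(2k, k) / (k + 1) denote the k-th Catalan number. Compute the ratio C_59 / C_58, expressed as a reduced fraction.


Using C_k = (2k)! / (k! (k+1)!), the ratio C_{k+1}/C_k simplifies to
C_{k+1}/C_k = [(2k+2)! / ((k+1)! (k+2)!)] * [k! (k+1)! / (2k)!]
 = (2k+2)(2k+1) / ((k+1)(k+2)) = 2(2k+1) / (k+2).
For k = 58: 2(2*58 + 1) / (58 + 2) = 234/60 = 39/10.

39/10


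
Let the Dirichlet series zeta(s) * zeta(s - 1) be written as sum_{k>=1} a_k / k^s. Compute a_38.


Convolution gives a_k = sum_{d | k} d * 1 = sum_{d | k} d = sigma(k), the sum of positive divisors of k.
For k = 38, the divisors are 1, 2, 19, 38, so
sigma(38) = 1 + 2 + 19 + 38 = 60.

60


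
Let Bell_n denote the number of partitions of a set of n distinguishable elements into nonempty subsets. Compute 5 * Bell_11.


Bell_11 can be computed from the Bell triangle or from Dobinski's identity Bell_n = (1/e) * sum_{k>=0} k^n / k!.
Computing Bell_11 = 678570.
Then 5 * 678570 = 3392850.

3392850


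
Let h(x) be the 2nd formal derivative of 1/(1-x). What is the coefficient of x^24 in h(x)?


Differentiating 2 times: d^2/dx^2 [1/(1-x)] = 2!/(1-x)^3.
The expansion 1/(1-x)^3 = sum_{k>=0} C(k+2, 2) x^k, so the coefficient of x^n in 2!/(1-x)^3 is 2! * C(n+2, 2).
For n = 24: 2 * C(26, 2) = 2 * 325 = 650

650


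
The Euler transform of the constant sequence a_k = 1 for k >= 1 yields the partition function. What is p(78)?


The Euler transform converts the sequence a_k = 1 into the number of integer partitions.
Using the recurrence or dynamic programming:
p(78) = 12132164

12132164


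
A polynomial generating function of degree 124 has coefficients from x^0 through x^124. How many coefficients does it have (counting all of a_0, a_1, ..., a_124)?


A polynomial of degree 124 takes the form a_0 + a_1 x + ... + a_124 x^124.
The number of coefficients is 124 + 1 = 125.

125


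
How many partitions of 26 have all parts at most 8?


Using the generating function (1-x)^(-1)(1-x^2)^(-1)...(1-x^8)^(-1),
the coefficient of x^26 counts these restricted partitions.
Result = 1297

1297


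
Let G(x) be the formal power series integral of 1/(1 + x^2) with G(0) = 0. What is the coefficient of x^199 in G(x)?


1/(1 + x^2) = sum_{j>=0} (-1)^j x^(2j). Integrating termwise with G(0) = 0:
G(x) = sum_{j>=0} (-1)^j x^(2j+1) / (2j+1) = arctan(x).
Only odd powers are nonzero. For x^199 write 199 = 2*99 + 1, giving
(-1)^99 / 199 = -1/199 = -1/199.

-1/199


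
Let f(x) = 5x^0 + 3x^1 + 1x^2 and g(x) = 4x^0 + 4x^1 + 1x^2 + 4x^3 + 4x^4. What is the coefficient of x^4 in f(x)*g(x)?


Cauchy product at x^4:
5*4 + 3*4 + 1*1
= 33

33


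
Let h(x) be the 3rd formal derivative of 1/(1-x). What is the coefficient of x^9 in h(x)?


Differentiating 3 times: d^3/dx^3 [1/(1-x)] = 3!/(1-x)^4.
The expansion 1/(1-x)^4 = sum_{k>=0} C(k+3, 3) x^k, so the coefficient of x^n in 3!/(1-x)^4 is 3! * C(n+3, 3).
For n = 9: 6 * C(12, 3) = 6 * 220 = 1320

1320


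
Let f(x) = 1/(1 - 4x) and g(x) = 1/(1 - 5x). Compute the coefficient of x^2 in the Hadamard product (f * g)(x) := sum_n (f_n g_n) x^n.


f has coefficients f_k = 4^k and g has coefficients g_k = 5^k, so the Hadamard product has coefficient (f*g)_k = 4^k * 5^k = 20^k.
For k = 2: 20^2 = 400.

400


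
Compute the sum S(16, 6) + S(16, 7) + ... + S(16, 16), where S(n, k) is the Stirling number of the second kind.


By definition, S(n, k) counts partitions of an n-set into exactly k nonempty blocks.
Computing row n = 16 for k = 6..16:
S(16, k): 2734926558, 3281882604, 2141764053, 820784250, 193754990, 28936908, 2757118, 165620, 6020, 120, 1
Sum = 9204978242.

9204978242


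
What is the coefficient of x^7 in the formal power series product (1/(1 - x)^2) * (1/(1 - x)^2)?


Combine the factors: (1/(1 - x)^2) * (1/(1 - x)^2) = 1/(1 - x)^4.
Then use 1/(1 - x)^r = sum_{k>=0} C(k + r - 1, r - 1) x^k with r = 4 and k = 7:
C(10, 3) = 120.

120


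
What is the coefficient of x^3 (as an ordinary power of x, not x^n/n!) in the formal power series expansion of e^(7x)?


The exponential series is e^y = sum_{k>=0} y^k / k!. Substituting y = 7x gives
e^(7x) = sum_{k>=0} 7^k x^k / k!.
So the coefficient of x^n is a^n/n! with a = 7, n = 3:
7^3 / 3! = 343/6 = 343/6

343/6


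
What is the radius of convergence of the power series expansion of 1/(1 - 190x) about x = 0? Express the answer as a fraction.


Expanding 1/(1 - 190x) = sum_{k>=0} 190^k x^k, the series converges when |190x| < 1, i.e., |x| < 1/190.
So the radius of convergence is 1/190 = 1/190.

1/190


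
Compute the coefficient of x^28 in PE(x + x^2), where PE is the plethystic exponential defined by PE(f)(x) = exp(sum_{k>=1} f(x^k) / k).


With f(x) = x + x^2, the exponent is sum_{k>=1} (x^k + x^(2k)) / k = -ln(1 - x) - ln(1 - x^2). Exponentiating:
PE(x + x^2) = 1 / ((1 - x)(1 - x^2)).
This is the generating function for partitions of n into parts of size 1 or 2. The number of 2's can be any j in 0..14, and the rest are 1's, so
[x^28] = floor(28/2) + 1 = 15.

15


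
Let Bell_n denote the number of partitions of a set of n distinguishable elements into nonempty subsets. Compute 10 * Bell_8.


Bell_8 can be computed from the Bell triangle or from Dobinski's identity Bell_n = (1/e) * sum_{k>=0} k^n / k!.
Computing Bell_8 = 4140.
Then 10 * 4140 = 41400.

41400


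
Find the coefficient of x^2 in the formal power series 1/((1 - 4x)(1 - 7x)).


By partial fractions or Cauchy convolution:
The coefficient equals sum_{k=0}^{2} 4^k * 7^(2-k).
= 93

93


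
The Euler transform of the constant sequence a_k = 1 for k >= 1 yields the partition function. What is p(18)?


The Euler transform converts the sequence a_k = 1 into the number of integer partitions.
Using the recurrence or dynamic programming:
p(18) = 385

385


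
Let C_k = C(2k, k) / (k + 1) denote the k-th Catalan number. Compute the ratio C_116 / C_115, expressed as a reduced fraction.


Using C_k = (2k)! / (k! (k+1)!), the ratio C_{k+1}/C_k simplifies to
C_{k+1}/C_k = [(2k+2)! / ((k+1)! (k+2)!)] * [k! (k+1)! / (2k)!]
 = (2k+2)(2k+1) / ((k+1)(k+2)) = 2(2k+1) / (k+2).
For k = 115: 2(2*115 + 1) / (115 + 2) = 462/117 = 154/39.

154/39


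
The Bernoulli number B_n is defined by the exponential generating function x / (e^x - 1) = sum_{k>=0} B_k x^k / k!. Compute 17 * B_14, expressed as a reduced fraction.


Bernoulli numbers can also be computed recursively via B_0 = 1 and sum_{j=0}^{m} C(m+1, j) B_j = 0 for m >= 1. Odd-index Bernoulli numbers vanish for k >= 3.
Computing B_14 = 7/6, so 17 * B_14 = 17 * 7/6 = 119/6.

119/6


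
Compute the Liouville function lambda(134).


The Liouville function is lambda(k) = (-1)^Omega(k), where Omega(k) counts the prime factors of k with multiplicity.
Factoring: 134 = 2 * 67, so Omega(134) = 2.
lambda(134) = (-1)^2 = 1.

1


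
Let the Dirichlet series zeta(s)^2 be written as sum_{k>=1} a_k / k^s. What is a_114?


The Dirichlet convolution of the constant function 1 with itself gives (1 * 1)(k) = sum_{d | k} 1 = d(k), the number of positive divisors of k.
Since zeta(s) = sum_{k>=1} 1/k^s, we have zeta(s)^2 = sum_{k>=1} d(k)/k^s, so a_k = d(k).
For k = 114: the divisors are 1, 2, 3, 6, 19, 38, 57, 114.
Count = 8.

8


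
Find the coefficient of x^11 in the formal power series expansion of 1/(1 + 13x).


Write 1/(1 + c x) = 1/(1 - (-c) x) and apply the geometric-series identity
1/(1 - y) = sum_{k>=0} y^k to get 1/(1 + c x) = sum_{k>=0} (-c)^k x^k.
So the coefficient of x^k is (-c)^k = (-1)^k * c^k.
Here c = 13 and k = 11:
(-13)^11 = -1 * 1792160394037 = -1792160394037

-1792160394037


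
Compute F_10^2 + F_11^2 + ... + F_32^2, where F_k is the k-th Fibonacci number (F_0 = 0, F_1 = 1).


There is a standard identity sum_{k=0}^{N} F_k^2 = F_N * F_{N+1} (proved inductively from the telescoping relation F_k^2 = F_k F_{k+1} - F_{k-1} F_k). Then
sum_{k=10}^{32} F_k^2 = F_32 F_33 - F_9 F_10.
Computing: F_32 = 2178309, F_33 = 3524578, F_9 = 34, F_10 = 55.
Sum = 2178309 * 3524578 - 34 * 55 = 7677619976732.

7677619976732


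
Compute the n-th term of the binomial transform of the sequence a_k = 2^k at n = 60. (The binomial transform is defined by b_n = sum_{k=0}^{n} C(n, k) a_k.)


With a_k = 2^k, b_n = sum_{k=0}^{n} C(n, k) 2^k = (1 + 2)^n by the binomial theorem.
For n = 60: (1 + 2)^60 = 3^60 = 42391158275216203514294433201.

42391158275216203514294433201


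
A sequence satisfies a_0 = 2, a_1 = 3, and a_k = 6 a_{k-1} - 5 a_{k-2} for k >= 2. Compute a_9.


The characteristic equation is t^2 - 6 t + 5 = 0, with roots r_1 = 5 and r_2 = 1 (so c_1 = r_1 + r_2, c_2 = -r_1 r_2 as required).
One can use the closed form a_n = A r_1^n + B r_2^n, but direct iteration is more reliable:
a_0 = 2, a_1 = 3, a_2 = 8, a_3 = 33, a_4 = 158, a_5 = 783, a_6 = 3908, a_7 = 19533, a_8 = 97658, a_9 = 488283.
So a_9 = 488283.

488283


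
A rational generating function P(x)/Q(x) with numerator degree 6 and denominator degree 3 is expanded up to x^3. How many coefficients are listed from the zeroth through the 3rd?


Expanding up to x^3 gives the coefficients for x^0, x^1, ..., x^3.
That is 3 + 1 = 4 coefficients in total.

4


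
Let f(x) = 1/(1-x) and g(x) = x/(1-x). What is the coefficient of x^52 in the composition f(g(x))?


First simplify the composition: f(g(x)) = 1/(1 - x/(1-x)) = (1-x)/((1-x) - x) = (1-x)/(1-2x).
Now extract the coefficient. Write (1-x)/(1-2x) = 1/(1-2x) - x/(1-2x).
The coefficient of x^n in 1/(1-2x) is 2^n, and in x/(1-2x) is 2^(n-1) (for n >= 1).
So the coefficient of x^52 is 2^52 - 2^51 = 4503599627370496 - 2251799813685248 = 2251799813685248.

2251799813685248


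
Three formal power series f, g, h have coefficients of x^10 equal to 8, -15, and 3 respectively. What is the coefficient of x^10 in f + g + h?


Series addition is componentwise:
8 + -15 + 3
= -4

-4


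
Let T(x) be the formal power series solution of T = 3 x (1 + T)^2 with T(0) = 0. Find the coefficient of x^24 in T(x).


Apply the Lagrange inversion formula: if T = 3 x * phi(T) with phi(t) = (1 + t)^2, then [x^n] T = 3^n * (1/n) [t^(n-1)] phi(t)^n = 3^n * (1/n) [t^(n-1)] (1 + t)^(2n) = 3^n * (1/n) C(2n, n-1).
Using the identity C(2n, n-1) = C(2n, n) * n / (n+1), the unscaled factor equals C(2n, n) / (n+1) = C_n, the n-th Catalan number.
For n = 24: C_24 = C(48, 24) / 25 = 32247603683100/25 = 1289904147324.
With the 3^24 = 282429536481 factor, the coefficient is 282429536481 * 1289904147324 = 364307030433636856526844.

364307030433636856526844


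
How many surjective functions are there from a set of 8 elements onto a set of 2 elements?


By inclusion-exclusion on which target elements are missed, the number of surjections from an n-set onto a k-set is
surj(n, k) = sum_{j=0}^{k} (-1)^j C(k, j) (k - j)^n.
Equivalently surj(n, k) = k! * S(n, k), where S(n, k) is the Stirling number of the second kind.
For n = 8, k = 2:
S(8, 2) = 127, so
surj = 2! * 127 = 2 * 127 = 254.

254


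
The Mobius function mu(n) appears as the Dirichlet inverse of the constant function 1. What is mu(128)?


128 has a squared prime factor, so mu(128) = 0.
Factorization reveals a repeated prime.

0


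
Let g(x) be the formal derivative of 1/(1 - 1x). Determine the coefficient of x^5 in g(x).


Differentiate termwise: d/dx sum_{k>=0} 1^k x^k = sum_{k>=1} k 1^k x^(k-1) = sum_{j>=0} (j+1) 1^(j+1) x^j.
Equivalently, d/dx [1/(1 - 1x)] = 1/(1 - 1x)^2.
For j = 5: 6 * 1^6 = 6 * 1 = 6.

6


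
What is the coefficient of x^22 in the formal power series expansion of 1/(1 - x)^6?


The negative binomial / multiset identity is
1/(1 - x)^r = sum_{k>=0} C(k + r - 1, r - 1) x^k.
Here r = 6 and k = 22, so the coefficient is
C(22 + 5, 5) = C(27, 5)
= 80730

80730


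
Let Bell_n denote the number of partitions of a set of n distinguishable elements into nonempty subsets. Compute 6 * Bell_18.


Bell_18 can be computed from the Bell triangle or from Dobinski's identity Bell_n = (1/e) * sum_{k>=0} k^n / k!.
Computing Bell_18 = 682076806159.
Then 6 * 682076806159 = 4092460836954.

4092460836954


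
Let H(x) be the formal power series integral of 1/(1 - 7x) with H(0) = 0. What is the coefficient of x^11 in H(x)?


1/(1 - 7x) = sum_{k>=0} 7^k x^k. Integrating termwise with H(0) = 0:
H(x) = sum_{k>=0} 7^k x^(k+1) / (k+1) = sum_{m>=1} 7^(m-1) x^m / m.
For m = 11: 7^10/11 = 282475249/11 = 282475249/11.

282475249/11


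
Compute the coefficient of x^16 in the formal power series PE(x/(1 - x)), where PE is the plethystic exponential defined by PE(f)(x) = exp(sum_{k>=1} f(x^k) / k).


For f(x) = x/(1 - x) we have
sum_{k>=1} f(x^k) / k = sum_{k>=1} (1/k) * x^k / (1 - x^k) = sum_{k, m >= 1} x^(k m) / k,
which after exponentiating simplifies to
PE(x/(1 - x)) = prod_{k>=1} 1 / (1 - x^k).
This is the generating function for the partition function p(n), so the coefficient of x^16 is p(16).
Computing p(16) by dynamic programming over parts 1, 2, ..., 16: p(16) = 231.

231


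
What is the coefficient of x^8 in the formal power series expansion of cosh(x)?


The Maclaurin series is cosh(t) = sum_{m>=0} t^(2m) / (2m)!, so substituting t = x, only even powers of x are nonzero, with coefficient of x^(2m) equal to 1 / (2m)!.
For x^8 the coefficient is 1/8! = 1/40320 = 1/40320.

1/40320


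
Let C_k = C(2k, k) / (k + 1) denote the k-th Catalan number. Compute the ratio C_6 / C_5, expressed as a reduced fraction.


Using C_k = (2k)! / (k! (k+1)!), the ratio C_{k+1}/C_k simplifies to
C_{k+1}/C_k = [(2k+2)! / ((k+1)! (k+2)!)] * [k! (k+1)! / (2k)!]
 = (2k+2)(2k+1) / ((k+1)(k+2)) = 2(2k+1) / (k+2).
For k = 5: 2(2*5 + 1) / (5 + 2) = 22/7 = 22/7.

22/7


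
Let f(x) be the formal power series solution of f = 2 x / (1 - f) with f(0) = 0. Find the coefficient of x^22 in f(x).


Apply Lagrange inversion: f = 2 x * phi(f) with phi(t) = 1/(1 - t), so
[x^n] f = 2^n * (1/n) [t^(n-1)] phi(t)^n = 2^n * (1/n) [t^(n-1)] (1 - t)^(-n) = 2^n * (1/n) C(2n - 2, n - 1) = 2^n * C_{n-1}.
For n = 22: C_21 = C(42, 21) / 22 = 538257874440/22 = 24466267020.
With the 2^22 = 4194304 factor, the coefficient is 4194304 * 24466267020 = 102618961627054080.

102618961627054080


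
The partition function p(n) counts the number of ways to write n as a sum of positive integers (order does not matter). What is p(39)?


Using the generating function prod_{k>=1} 1/(1-x^k), we compute p(39).
By dynamic programming over parts 1 through 39:
p(39) = 31185

31185


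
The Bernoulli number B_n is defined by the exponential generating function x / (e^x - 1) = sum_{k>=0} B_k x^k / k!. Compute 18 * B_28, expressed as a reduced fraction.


Bernoulli numbers can also be computed recursively via B_0 = 1 and sum_{j=0}^{m} C(m+1, j) B_j = 0 for m >= 1. Odd-index Bernoulli numbers vanish for k >= 3.
Computing B_28 = -23749461029/870, so 18 * B_28 = 18 * -23749461029/870 = -71248383087/145.

-71248383087/145


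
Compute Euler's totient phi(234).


phi(n) counts integers in [1, n] coprime to n. Using the multiplicative formula phi(n) = n * prod_{p | n} (1 - 1/p):
234 = 2 * 3^2 * 13, so
phi(234) = 234 * (1 - 1/2) * (1 - 1/3) * (1 - 1/13) = 72.

72


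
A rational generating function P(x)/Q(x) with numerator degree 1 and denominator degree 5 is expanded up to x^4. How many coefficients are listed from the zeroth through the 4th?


Expanding up to x^4 gives the coefficients for x^0, x^1, ..., x^4.
That is 4 + 1 = 5 coefficients in total.

5


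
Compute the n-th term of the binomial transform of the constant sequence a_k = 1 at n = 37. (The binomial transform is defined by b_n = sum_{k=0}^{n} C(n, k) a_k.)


With a_k = 1 for all k, b_n = sum_{k=0}^{n} C(n, k) = 2^n by the binomial theorem.
For n = 37: 2^37 = 137438953472.

137438953472


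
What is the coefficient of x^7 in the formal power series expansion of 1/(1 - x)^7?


The expansion 1/(1 - x)^r = sum_{k>=0} C(k + r - 1, r - 1) x^k follows from the multiset / negative-binomial theorem (or from repeated differentiation of the geometric series).
For r = 7 and k = 7:
C(13, 6) = 6227020800 / (720 * 5040) = 1716.

1716


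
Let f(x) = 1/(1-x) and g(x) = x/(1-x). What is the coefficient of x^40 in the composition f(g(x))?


First simplify the composition: f(g(x)) = 1/(1 - x/(1-x)) = (1-x)/((1-x) - x) = (1-x)/(1-2x).
Now extract the coefficient. Write (1-x)/(1-2x) = 1/(1-2x) - x/(1-2x).
The coefficient of x^n in 1/(1-2x) is 2^n, and in x/(1-2x) is 2^(n-1) (for n >= 1).
So the coefficient of x^40 is 2^40 - 2^39 = 1099511627776 - 549755813888 = 549755813888.

549755813888


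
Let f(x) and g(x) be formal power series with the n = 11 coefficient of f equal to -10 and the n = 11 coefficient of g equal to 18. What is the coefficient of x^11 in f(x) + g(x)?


Addition of formal power series is termwise.
The coefficient of x^11 in f + g = -10 + 18
= 8

8


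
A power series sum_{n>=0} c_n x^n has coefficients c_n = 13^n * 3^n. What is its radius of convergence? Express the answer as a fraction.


By the root test (Cauchy-Hadamard), the radius is R = 1 / limsup_n |c_n|^(1/n).
Here |c_n|^(1/n) = (13^n * 3^n)^(1/n) = 13 * 3 = 39 for all n.
So R = 1/39 = 1/39.

1/39


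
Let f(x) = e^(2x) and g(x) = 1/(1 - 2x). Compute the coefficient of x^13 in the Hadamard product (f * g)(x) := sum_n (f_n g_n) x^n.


Expanding: f_k = 2^k/k! (from e^(2x)) and g_k = 2^k (from 1/(1 - 2x)). So the Hadamard coefficient (f * g)_k = 2^k 2^k / k! = (4)^k / k!.
For k = 13: 4^13/13! = 67108864/6227020800 = 65536/6081075.

65536/6081075


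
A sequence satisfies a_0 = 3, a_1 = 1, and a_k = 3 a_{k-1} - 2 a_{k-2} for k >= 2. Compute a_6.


The characteristic equation is t^2 - 3 t + 2 = 0, with roots r_1 = 2 and r_2 = 1 (so c_1 = r_1 + r_2, c_2 = -r_1 r_2 as required).
One can use the closed form a_n = A r_1^n + B r_2^n, but direct iteration is more reliable:
a_0 = 3, a_1 = 1, a_2 = -3, a_3 = -11, a_4 = -27, a_5 = -59, a_6 = -123.
So a_6 = -123.

-123


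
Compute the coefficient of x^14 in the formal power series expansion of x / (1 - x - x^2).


Let f(x) = sum_{k>=0} a_k x^k. Multiplying f(x) * (1 - x - x^2) = x and matching coefficients gives a_0 = 0, a_1 = 1, and a_k = a_{k-1} + a_{k-2} for k >= 2. These are the Fibonacci numbers F_k.
Iterating from F_0 = 0, F_1 = 1:
F_0=0, F_1=1, F_2=1, F_3=2, F_4=3, F_5=5, F_6=8, F_7=13, F_8=21, F_9=34, ...
F_14 = 377.

377


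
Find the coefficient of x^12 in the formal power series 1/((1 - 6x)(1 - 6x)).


By partial fractions or Cauchy convolution:
The coefficient equals sum_{k=0}^{12} 6^k * 6^(12-k).
= 28298170368

28298170368


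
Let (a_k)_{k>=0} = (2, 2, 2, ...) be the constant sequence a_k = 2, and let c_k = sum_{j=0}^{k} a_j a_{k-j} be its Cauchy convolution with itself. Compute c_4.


Since a_j = 2 for all j >= 0, the convolution sum becomes
c_k = sum_{j=0}^{k} 2 * 2 = 4 * (k + 1).
Equivalently, the generating function of (a_k) is 2/(1 - x) and its square is 4/(1 - x)^2 = sum_{k>=0} 4(k + 1) x^k.
For k = 4: 4 * 5 = 20.

20


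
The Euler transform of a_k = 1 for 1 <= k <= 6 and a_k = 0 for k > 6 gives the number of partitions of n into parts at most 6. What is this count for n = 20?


Partitions of 20 into parts at most 6:
Using generating function (1-x)^(-1)(1-x^2)^(-1)...(1-x^6)^(-1),
the coefficient of x^20 = 282

282


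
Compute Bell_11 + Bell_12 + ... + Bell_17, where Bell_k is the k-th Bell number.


Recall Bell_k counts set partitions of a k-set (with Bell_0 = 1 by convention).
Bell_11 through Bell_17: 678570, 4213597, 27644437, 190899322, 1382958545, 10480142147, 82864869804
Sum = 678570 + 4213597 + 27644437 + 190899322 + 1382958545 + 10480142147 + 82864869804 = 94951406422.

94951406422


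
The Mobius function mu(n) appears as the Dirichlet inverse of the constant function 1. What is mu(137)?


137 = 137 (all distinct primes).
mu(137) = (-1)^1 = -1

-1


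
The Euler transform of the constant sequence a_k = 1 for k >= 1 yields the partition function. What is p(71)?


The Euler transform converts the sequence a_k = 1 into the number of integer partitions.
Using the recurrence or dynamic programming:
p(71) = 4697205

4697205


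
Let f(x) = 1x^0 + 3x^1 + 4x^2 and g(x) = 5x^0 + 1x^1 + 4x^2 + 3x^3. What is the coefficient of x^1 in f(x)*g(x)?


Cauchy product at x^1:
1*1 + 3*5
= 16

16


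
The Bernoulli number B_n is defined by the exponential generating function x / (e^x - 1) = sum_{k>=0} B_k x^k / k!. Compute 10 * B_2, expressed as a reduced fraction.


Bernoulli numbers can also be computed recursively via B_0 = 1 and sum_{j=0}^{m} C(m+1, j) B_j = 0 for m >= 1. Odd-index Bernoulli numbers vanish for k >= 3.
Computing B_2 = 1/6, so 10 * B_2 = 10 * 1/6 = 5/3.

5/3


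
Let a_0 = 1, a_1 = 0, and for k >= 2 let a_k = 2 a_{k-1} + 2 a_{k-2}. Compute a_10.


Iterating the recurrence forward:
a_0 = 1
a_1 = 0
a_2 = 2*0 + 2*1 = 2
a_3 = 2*2 + 2*0 = 4
a_4 = 2*4 + 2*2 = 12
a_5 = 2*12 + 2*4 = 32
a_6 = 2*32 + 2*12 = 88
a_7 = 2*88 + 2*32 = 240
a_8 = 2*240 + 2*88 = 656
a_9 = 2*656 + 2*240 = 1792
a_10 = 2*1792 + 2*656 = 4896
So a_10 = 4896.

4896


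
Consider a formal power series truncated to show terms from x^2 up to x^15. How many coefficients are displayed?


From x^2 to x^15 inclusive, the count is 15 - 2 + 1 = 14.

14


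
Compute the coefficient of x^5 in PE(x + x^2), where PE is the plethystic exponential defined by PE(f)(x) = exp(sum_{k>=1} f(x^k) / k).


With f(x) = x + x^2, the exponent is sum_{k>=1} (x^k + x^(2k)) / k = -ln(1 - x) - ln(1 - x^2). Exponentiating:
PE(x + x^2) = 1 / ((1 - x)(1 - x^2)).
This is the generating function for partitions of n into parts of size 1 or 2. The number of 2's can be any j in 0..2, and the rest are 1's, so
[x^5] = floor(5/2) + 1 = 3.

3


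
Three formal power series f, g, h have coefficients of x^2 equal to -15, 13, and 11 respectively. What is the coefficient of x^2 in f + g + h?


Series addition is componentwise:
-15 + 13 + 11
= 9

9


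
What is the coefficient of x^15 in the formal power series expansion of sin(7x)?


The Maclaurin series is sin(t) = sum_{k>=0} (-1)^k t^(2k+1) / (2k+1)!, so substituting t = 7x, only odd powers of x are nonzero, with coefficient of x^(2k+1) equal to (-1)^k 7^(2k+1) / (2k+1)!.
Write 15 = 2*7 + 1, giving the coefficient (-1)^7 * 7^15 / 15! = -4747561509943/1307674368000 = -96889010407/26687232000.

-96889010407/26687232000


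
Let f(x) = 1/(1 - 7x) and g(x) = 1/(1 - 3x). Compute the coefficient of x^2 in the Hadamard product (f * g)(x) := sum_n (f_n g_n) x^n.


f has coefficients f_k = 7^k and g has coefficients g_k = 3^k, so the Hadamard product has coefficient (f*g)_k = 7^k * 3^k = 21^k.
For k = 2: 21^2 = 441.

441


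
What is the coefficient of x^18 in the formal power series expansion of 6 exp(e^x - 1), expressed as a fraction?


exp(e^x - 1) is the exponential generating function for the Bell numbers Bell_k: exp(e^x - 1) = sum_{k>=0} Bell_k x^k / k!.
So the coefficient of x^18 in 6 exp(e^x - 1) is 6 Bell_18 / 18!.
Computing: Bell_18 = 682076806159 and 18! = 6402373705728000, giving
6 * 682076806159/6402373705728000 = 97439543737/152437469184000.

97439543737/152437469184000


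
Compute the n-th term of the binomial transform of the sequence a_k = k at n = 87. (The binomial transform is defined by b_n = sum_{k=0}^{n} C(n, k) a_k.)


With a_k = k, b_n = sum_{k=0}^{n} C(n, k) k. Using k * C(n, k) = n * C(n-1, k-1) gives b_n = n * sum_{k>=1} C(n-1, k-1) = n * 2^(n-1).
For n = 87: 87 * 2^86 = 87 * 77371252455336267181195264 = 6731298963614255244763987968.

6731298963614255244763987968


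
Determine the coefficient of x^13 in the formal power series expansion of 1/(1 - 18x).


The geometric series identity gives 1/(1 - c x) = sum_{k>=0} c^k x^k, so the coefficient of x^k is c^k.
Here c = 18 and k = 13.
Computing: 18^13 = 20822964865671168

20822964865671168


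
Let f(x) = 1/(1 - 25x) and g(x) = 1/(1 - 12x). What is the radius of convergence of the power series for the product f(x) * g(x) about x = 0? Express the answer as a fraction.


The radius of 1/(1 - 25x) is 1/25 (nearest singularity at x = 1/25), and the radius of 1/(1 - 12x) is 1/12.
The product f(x)*g(x) = 1/((1 - 25x)(1 - 12x)) has singularities at both 1/25 and 1/12, so its radius of convergence is the distance to the nearest one:
min(1/25, 1/12) = 1/25.

1/25


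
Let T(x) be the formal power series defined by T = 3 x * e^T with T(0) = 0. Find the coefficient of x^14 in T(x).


Apply the Lagrange inversion formula: if T = 3 x * phi(T) with phi(t) = e^t, then
[x^n] T = 3^n * (1/n) [t^(n-1)] phi(t)^n = 3^n * (1/n) [t^(n-1)] e^(n t) = 3^n * (1/n) * n^(n-1) / (n-1)! = 3^n * n^(n-1) / n!.
When c = 1 this is the Cayley count of rooted labeled trees on n vertices, divided by n!.
For n = 14: 3^14 * 14^13 / 14! = 4782969 * 793714773254144/87178291200 = 155678889129876/3575.

155678889129876/3575


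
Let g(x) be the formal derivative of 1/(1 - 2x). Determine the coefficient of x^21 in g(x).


Differentiate termwise: d/dx sum_{k>=0} 2^k x^k = sum_{k>=1} k 2^k x^(k-1) = sum_{j>=0} (j+1) 2^(j+1) x^j.
Equivalently, d/dx [1/(1 - 2x)] = 2/(1 - 2x)^2.
For j = 21: 22 * 2^22 = 22 * 4194304 = 92274688.

92274688


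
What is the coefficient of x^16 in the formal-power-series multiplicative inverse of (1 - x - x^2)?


Let the inverse be f(x) = sum_{k>=0} a_k x^k. From f(x) * (1 - x - x^2) = 1 and matching coefficients:
 x^0: a_0 = 1.
 x^1: a_1 - a_0 = 0, so a_1 = 1.
 x^k (k >= 2): a_k - a_{k-1} - a_{k-2} = 0, i.e. a_k = a_{k-1} + a_{k-2}.
This is the Fibonacci-type recurrence shifted so that a_0 = a_1 = 1.
Iterating: a_0=1, a_1=1, a_2=2, a_3=3, a_4=5, a_5=8, a_6=13, a_7=21, a_8=34, a_9=55, ...
a_16 = 1597.

1597
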